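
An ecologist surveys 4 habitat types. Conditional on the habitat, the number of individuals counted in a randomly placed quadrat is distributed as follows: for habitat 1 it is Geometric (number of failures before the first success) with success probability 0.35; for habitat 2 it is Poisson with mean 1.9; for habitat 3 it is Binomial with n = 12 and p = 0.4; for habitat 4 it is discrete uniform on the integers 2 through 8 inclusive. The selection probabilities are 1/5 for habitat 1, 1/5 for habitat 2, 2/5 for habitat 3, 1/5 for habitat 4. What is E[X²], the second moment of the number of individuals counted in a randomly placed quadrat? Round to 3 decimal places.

19.021

For each component E[X²] = Var + (mean)², giving 1: 8.7551; 2: 5.51; 3: 25.92; 4: 29.
Overall E[X²] = 0.2·8.7551 + 0.2·5.51 + 0.4·25.92 + 0.2·29 = 19.021.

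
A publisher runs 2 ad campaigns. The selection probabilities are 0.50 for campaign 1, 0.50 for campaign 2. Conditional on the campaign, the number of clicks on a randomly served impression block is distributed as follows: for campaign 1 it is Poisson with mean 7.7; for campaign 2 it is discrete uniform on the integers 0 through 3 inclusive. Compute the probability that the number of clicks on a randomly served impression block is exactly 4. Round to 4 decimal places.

0.0332

Conditional on each campaign, P(X = 4): 1: 0.0663261; 2: 0.
By total probability, P(X = 4) = 0.5·0.0663261 + 0.5·0 = 0.033163.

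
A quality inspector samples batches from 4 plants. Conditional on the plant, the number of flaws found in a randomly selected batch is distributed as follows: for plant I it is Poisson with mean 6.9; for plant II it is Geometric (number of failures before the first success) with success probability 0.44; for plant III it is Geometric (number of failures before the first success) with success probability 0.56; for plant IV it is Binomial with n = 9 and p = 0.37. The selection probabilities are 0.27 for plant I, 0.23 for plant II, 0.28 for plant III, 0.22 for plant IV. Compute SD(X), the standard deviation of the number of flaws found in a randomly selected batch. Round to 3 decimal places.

Per component, I: μ=6.9, E[X²]=54.51; II: μ=1.27273, E[X²]=4.5124; III: μ=0.785714, E[X²]=2.02041; IV: μ=3.33, E[X²]=13.1868.
E[X] = 0.27·6.9 + 0.23·1.27273 + 0.28·0.785714 + 0.22·3.33 = 3.10833.
E[X²] = 0.27·54.51 + 0.23·4.5124 + 0.28·2.02041 + 0.22·13.1868 = 19.2224.
Var(X) = E[X²] − (E[X])² = 19.2224 − 9.6617 = 9.56066.
SD(X) = √9.56066 = 3.09203.

3.092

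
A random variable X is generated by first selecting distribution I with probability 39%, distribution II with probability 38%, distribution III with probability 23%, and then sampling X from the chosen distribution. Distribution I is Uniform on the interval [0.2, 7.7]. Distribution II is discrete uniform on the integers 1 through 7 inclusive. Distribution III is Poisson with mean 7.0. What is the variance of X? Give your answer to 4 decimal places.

6.5795

Per component, I: μ=3.95, E[X²]=20.29; II: μ=4, E[X²]=20; III: μ=7, E[X²]=56.
E[X] = 0.39·3.95 + 0.38·4 + 0.23·7 = 4.6705.
E[X²] = 0.39·20.29 + 0.38·20 + 0.23·56 = 28.3931.
Var(X) = E[X²] − (E[X])² = 28.3931 − 21.8136 = 6.57953.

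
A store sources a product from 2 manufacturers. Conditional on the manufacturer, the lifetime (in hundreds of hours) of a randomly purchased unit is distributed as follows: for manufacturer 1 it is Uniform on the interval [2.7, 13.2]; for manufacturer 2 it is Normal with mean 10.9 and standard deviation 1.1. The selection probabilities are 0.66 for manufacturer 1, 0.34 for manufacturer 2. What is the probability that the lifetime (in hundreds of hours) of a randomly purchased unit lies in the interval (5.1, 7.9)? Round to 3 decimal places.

0.177

Conditional on each manufacturer, P(5.1 < X < 7.9): 1: 0.266667; 2: 0.00319294.
By total probability, P(5.1 < X < 7.9) = 0.66·0.266667 + 0.34·0.00319294 = 0.177086.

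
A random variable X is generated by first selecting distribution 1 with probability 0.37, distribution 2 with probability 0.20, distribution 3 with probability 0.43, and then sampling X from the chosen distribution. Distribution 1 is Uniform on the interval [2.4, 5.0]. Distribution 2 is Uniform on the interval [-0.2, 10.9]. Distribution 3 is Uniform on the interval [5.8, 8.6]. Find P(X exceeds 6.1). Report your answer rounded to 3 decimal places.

Conditional on each component, P(X > 6.1): 1: 0; 2: 0.432432; 3: 0.892857.
By total probability, P(X > 6.1) = 0.37·0 + 0.2·0.432432 + 0.43·0.892857 = 0.470415.

0.470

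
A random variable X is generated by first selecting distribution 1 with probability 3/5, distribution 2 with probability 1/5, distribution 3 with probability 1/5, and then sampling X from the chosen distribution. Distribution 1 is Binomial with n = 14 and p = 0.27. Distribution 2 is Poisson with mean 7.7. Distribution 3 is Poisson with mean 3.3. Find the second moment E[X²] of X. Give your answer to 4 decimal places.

For each component E[X²] = Var + (mean)², giving 1: 17.0478; 2: 66.99; 3: 14.19.
Overall E[X²] = 0.6·17.0478 + 0.2·66.99 + 0.2·14.19 = 26.4647.

26.4647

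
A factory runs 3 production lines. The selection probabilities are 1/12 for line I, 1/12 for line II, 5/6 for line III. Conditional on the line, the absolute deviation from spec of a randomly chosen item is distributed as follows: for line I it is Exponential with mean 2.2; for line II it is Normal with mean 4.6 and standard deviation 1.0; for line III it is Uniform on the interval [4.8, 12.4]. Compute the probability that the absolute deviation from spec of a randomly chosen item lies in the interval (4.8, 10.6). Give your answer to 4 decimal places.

0.6798

Conditional on each line, P(4.8 < X < 10.6): I: 0.104755; II: 0.42074; III: 0.763158.
By total probability, P(4.8 < X < 10.6) = 0.0833333·0.104755 + 0.0833333·0.42074 + 0.833333·0.763158 = 0.679756.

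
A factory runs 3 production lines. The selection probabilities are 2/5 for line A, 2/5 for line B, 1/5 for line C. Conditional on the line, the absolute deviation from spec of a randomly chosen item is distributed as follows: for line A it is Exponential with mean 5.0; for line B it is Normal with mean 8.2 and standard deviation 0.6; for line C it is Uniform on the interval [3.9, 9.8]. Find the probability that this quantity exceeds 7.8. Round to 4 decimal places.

Conditional on each line, P(X > 7.8): A: 0.210136; B: 0.747507; C: 0.338983.
By total probability, P(X > 7.8) = 0.4·0.210136 + 0.4·0.747507 + 0.2·0.338983 = 0.450854.

0.4509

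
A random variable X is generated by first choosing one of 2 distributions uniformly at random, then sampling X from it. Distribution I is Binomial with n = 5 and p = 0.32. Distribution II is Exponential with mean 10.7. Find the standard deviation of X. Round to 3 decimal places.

8.860

Per component, I: μ=1.6, E[X²]=3.648; II: μ=10.7, E[X²]=228.98.
E[X] = 0.5·1.6 + 0.5·10.7 = 6.15.
E[X²] = 0.5·3.648 + 0.5·228.98 = 116.314.
Var(X) = E[X²] − (E[X])² = 116.314 − 37.8225 = 78.4915.
SD(X) = √78.4915 = 8.85954.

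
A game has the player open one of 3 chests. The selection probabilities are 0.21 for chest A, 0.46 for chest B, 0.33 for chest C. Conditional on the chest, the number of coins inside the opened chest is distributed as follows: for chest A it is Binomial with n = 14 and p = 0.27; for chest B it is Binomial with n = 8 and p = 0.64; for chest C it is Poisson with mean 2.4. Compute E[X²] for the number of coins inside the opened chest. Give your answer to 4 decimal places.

For each component E[X²] = Var + (mean)², giving A: 17.0478; B: 28.0576; C: 8.16.
Overall E[X²] = 0.21·17.0478 + 0.46·28.0576 + 0.33·8.16 = 19.1793.

19.1793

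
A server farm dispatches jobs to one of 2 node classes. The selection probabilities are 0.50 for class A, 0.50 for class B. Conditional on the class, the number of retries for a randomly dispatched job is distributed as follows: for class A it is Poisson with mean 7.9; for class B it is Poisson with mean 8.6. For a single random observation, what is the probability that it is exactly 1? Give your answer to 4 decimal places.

0.0023

Conditional on each class, P(X = 1): A: 0.00292887; B: 0.00158331.
By total probability, P(X = 1) = 0.5·0.00292887 + 0.5·0.00158331 = 0.00225609.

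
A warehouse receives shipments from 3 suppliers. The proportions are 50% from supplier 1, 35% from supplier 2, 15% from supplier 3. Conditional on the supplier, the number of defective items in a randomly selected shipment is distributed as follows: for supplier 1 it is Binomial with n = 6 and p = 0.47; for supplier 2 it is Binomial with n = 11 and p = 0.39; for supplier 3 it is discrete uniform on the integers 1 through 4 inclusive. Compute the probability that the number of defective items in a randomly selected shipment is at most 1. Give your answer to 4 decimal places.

Conditional on each supplier, P(X ≤ 1): 1: 0.140095; 2: 0.0349538; 3: 0.25.
By total probability, P(X ≤ 1) = 0.5·0.140095 + 0.35·0.0349538 + 0.15·0.25 = 0.119782.

0.1198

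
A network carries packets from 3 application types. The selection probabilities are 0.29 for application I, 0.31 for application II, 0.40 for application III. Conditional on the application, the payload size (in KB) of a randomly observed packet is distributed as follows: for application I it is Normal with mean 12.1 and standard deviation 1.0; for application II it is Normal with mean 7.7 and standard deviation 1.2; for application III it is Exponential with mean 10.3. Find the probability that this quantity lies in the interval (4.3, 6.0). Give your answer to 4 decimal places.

0.0636

Conditional on each application, P(4.3 < X < 6.0): I: 5.30339e-10; II: 0.0759869; III: 0.100221.
By total probability, P(4.3 < X < 6.0) = 0.29·5.30339e-10 + 0.31·0.0759869 + 0.4·0.100221 = 0.0636442.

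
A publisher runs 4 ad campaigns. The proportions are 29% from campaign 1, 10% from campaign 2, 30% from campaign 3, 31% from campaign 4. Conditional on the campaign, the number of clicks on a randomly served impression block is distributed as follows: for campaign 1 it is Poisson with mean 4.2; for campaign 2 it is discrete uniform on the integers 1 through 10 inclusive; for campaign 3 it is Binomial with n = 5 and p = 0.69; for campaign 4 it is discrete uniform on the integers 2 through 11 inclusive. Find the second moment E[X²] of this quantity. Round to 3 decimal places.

For each component E[X²] = Var + (mean)², giving 1: 21.84; 2: 38.5; 3: 12.972; 4: 50.5.
Overall E[X²] = 0.29·21.84 + 0.1·38.5 + 0.3·12.972 + 0.31·50.5 = 29.7302.

29.730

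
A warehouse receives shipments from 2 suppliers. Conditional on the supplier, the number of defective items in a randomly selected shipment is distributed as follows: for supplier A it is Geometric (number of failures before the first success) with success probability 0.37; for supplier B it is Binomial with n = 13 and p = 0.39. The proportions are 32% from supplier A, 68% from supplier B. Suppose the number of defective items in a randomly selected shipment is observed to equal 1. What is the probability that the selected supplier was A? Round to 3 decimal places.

Likelihoods P(X=1 | ·): A: 0.2331; B: 0.0134575.
Posterior ∝ prior × likelihood. Numerator for A: 0.32·0.2331 = 0.074592.
Normalizing constant: 0.32·0.2331 + 0.68·0.0134575 = 0.0837431.
P(A | observation) = 0.074592 / 0.0837431 = 0.890724.

0.891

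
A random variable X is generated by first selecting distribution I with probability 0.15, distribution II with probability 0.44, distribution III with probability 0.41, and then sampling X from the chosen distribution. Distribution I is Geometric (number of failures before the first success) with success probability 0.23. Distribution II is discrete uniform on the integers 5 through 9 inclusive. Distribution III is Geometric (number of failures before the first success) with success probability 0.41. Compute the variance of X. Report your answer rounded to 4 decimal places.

Per component, I: μ=3.34783, E[X²]=25.7637; II: μ=7, E[X²]=51; III: μ=1.43902, E[X²]=5.58061.
E[X] = 0.15·3.34783 + 0.44·7 + 0.41·1.43902 = 4.17217.
E[X²] = 0.15·25.7637 + 0.44·51 + 0.41·5.58061 = 28.5926.
Var(X) = E[X²] − (E[X])² = 28.5926 − 17.407 = 11.1856.

11.1856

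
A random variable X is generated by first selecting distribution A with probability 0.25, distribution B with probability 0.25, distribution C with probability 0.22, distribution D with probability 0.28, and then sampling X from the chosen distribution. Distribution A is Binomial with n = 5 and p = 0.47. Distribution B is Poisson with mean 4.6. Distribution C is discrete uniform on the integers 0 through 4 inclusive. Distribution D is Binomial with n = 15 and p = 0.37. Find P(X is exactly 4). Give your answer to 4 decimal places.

Conditional on each component, P(X = 4): A: 0.129312; B: 0.187528; C: 0.2; D: 0.15874.
By total probability, P(X = 4) = 0.25·0.129312 + 0.25·0.187528 + 0.22·0.2 + 0.28·0.15874 = 0.167657.

0.1677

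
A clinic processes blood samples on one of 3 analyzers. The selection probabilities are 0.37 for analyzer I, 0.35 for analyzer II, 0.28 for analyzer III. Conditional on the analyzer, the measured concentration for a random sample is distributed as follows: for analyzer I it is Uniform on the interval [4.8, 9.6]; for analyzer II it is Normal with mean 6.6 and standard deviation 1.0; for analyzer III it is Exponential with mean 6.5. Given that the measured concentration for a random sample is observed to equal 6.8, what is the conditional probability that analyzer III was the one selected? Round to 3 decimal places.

0.066

Likelihoods f(6.8 | ·): I: 0.208333; II: 0.391043; III: 0.054044.
Posterior ∝ prior × likelihood. Numerator for III: 0.28·0.054044 = 0.0151323.
Normalizing constant: 0.37·0.208333 + 0.35·0.391043 + 0.28·0.054044 = 0.229081.
P(III | observation) = 0.0151323 / 0.229081 = 0.0660568.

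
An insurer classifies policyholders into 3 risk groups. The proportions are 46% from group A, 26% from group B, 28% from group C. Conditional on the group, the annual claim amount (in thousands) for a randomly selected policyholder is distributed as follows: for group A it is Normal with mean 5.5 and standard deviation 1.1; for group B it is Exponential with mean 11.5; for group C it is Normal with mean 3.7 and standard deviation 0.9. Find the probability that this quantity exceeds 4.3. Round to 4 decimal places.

0.6463

Conditional on each group, P(X > 4.3): A: 0.862344; B: 0.688037; C: 0.252493.
By total probability, P(X > 4.3) = 0.46·0.862344 + 0.26·0.688037 + 0.28·0.252493 = 0.646265.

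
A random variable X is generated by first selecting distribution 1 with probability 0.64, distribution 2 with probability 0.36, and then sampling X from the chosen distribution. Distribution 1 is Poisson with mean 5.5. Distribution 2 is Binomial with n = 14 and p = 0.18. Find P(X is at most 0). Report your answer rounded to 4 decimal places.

Conditional on each component, P(X ≤ 0): 1: 0.00408677; 2: 0.0621432.
By total probability, P(X ≤ 0) = 0.64·0.00408677 + 0.36·0.0621432 = 0.0249871.

0.0250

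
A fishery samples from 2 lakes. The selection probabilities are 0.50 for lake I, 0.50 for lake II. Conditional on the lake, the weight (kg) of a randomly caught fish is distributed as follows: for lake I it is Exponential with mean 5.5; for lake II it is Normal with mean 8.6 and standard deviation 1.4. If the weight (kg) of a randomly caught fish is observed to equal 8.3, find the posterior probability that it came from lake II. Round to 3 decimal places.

Likelihoods f(8.3 | ·): I: 0.040202; II: 0.278491.
Posterior ∝ prior × likelihood. Numerator for II: 0.5·0.278491 = 0.139245.
Normalizing constant: 0.5·0.040202 + 0.5·0.278491 = 0.159346.
P(II | observation) = 0.139245 / 0.159346 = 0.873854.

0.874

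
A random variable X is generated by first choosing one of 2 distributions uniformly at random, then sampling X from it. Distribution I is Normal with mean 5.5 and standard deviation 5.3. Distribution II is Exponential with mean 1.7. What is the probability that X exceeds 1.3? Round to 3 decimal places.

Conditional on each component, P(X > 1.3): I: 0.785952; II: 0.465471.
By total probability, P(X > 1.3) = 0.5·0.785952 + 0.5·0.465471 = 0.625711.

0.626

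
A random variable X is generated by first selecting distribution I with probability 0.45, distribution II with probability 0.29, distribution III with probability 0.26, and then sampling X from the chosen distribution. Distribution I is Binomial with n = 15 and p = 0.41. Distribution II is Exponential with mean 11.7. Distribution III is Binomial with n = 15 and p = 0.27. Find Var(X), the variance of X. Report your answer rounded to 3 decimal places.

Per component, I: μ=6.15, E[X²]=41.451; II: μ=11.7, E[X²]=273.78; III: μ=4.05, E[X²]=19.359.
E[X] = 0.45·6.15 + 0.29·11.7 + 0.26·4.05 = 7.2135.
E[X²] = 0.45·41.451 + 0.29·273.78 + 0.26·19.359 = 103.082.
Var(X) = E[X²] − (E[X])² = 103.082 − 52.0346 = 51.0479.

51.048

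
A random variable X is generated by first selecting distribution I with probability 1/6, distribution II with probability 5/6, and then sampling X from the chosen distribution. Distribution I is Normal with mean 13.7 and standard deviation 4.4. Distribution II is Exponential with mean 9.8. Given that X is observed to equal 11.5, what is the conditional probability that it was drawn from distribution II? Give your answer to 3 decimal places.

0.664

Likelihoods f(11.5 | ·): I: 0.0800148; II: 0.0315604.
Posterior ∝ prior × likelihood. Numerator for II: 0.833333·0.0315604 = 0.0263003.
Normalizing constant: 0.166667·0.0800148 + 0.833333·0.0315604 = 0.0396361.
P(II | observation) = 0.0263003 / 0.0396361 = 0.663544.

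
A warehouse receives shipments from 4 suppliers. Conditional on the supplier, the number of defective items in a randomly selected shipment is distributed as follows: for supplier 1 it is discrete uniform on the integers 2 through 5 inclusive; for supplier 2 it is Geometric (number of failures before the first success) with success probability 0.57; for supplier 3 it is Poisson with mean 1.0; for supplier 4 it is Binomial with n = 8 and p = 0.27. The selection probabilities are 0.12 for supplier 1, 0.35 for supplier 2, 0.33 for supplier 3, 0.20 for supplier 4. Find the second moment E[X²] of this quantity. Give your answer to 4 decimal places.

For each component E[X²] = Var + (mean)², giving 1: 13.5; 2: 1.89258; 3: 2; 4: 6.2424.
Overall E[X²] = 0.12·13.5 + 0.35·1.89258 + 0.33·2 + 0.2·6.2424 = 4.19088.

4.1909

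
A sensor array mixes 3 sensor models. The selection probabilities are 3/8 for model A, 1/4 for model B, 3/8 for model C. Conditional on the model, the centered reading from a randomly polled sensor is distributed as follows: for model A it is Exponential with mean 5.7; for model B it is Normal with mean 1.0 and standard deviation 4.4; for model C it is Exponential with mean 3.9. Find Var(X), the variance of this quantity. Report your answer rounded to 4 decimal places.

Per component, A: μ=5.7, E[X²]=64.98; B: μ=1, E[X²]=20.36; C: μ=3.9, E[X²]=30.42.
E[X] = 0.375·5.7 + 0.25·1 + 0.375·3.9 = 3.85.
E[X²] = 0.375·64.98 + 0.25·20.36 + 0.375·30.42 = 40.865.
Var(X) = E[X²] − (E[X])² = 40.865 − 14.8225 = 26.0425.

26.0425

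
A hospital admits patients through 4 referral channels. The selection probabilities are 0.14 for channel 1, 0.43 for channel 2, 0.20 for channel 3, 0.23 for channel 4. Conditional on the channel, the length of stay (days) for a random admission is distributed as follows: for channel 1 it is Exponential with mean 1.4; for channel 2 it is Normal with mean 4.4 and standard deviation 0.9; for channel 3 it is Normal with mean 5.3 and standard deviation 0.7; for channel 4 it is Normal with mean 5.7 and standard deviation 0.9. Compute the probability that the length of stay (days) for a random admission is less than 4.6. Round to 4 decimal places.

Conditional on each channel, P(X < 4.6): 1: 0.962586; 2: 0.58793; 3: 0.158655; 4: 0.110812.
By total probability, P(X < 4.6) = 0.14·0.962586 + 0.43·0.58793 + 0.2·0.158655 + 0.23·0.110812 = 0.44479.

0.4448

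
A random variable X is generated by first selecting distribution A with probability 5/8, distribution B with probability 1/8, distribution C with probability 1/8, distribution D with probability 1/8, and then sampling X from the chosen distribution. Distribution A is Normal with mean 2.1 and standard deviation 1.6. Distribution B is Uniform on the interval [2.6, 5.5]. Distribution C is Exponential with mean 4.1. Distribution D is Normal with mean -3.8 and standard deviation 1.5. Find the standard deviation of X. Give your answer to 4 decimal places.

Per component, A: μ=2.1, E[X²]=6.97; B: μ=4.05, E[X²]=17.1033; C: μ=4.1, E[X²]=33.62; D: μ=-3.8, E[X²]=16.69.
E[X] = 0.625·2.1 + 0.125·4.05 + 0.125·4.1 + 0.125·-3.8 = 1.85625.
E[X²] = 0.625·6.97 + 0.125·17.1033 + 0.125·33.62 + 0.125·16.69 = 12.7829.
Var(X) = E[X²] − (E[X])² = 12.7829 − 3.44566 = 9.33725.
SD(X) = √9.33725 = 3.05569.

3.0557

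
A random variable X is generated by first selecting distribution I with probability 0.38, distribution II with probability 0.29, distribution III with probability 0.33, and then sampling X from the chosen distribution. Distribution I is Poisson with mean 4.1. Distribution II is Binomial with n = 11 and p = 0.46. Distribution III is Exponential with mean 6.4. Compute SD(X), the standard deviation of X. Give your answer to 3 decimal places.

Per component, I: μ=4.1, E[X²]=20.91; II: μ=5.06, E[X²]=28.336; III: μ=6.4, E[X²]=81.92.
E[X] = 0.38·4.1 + 0.29·5.06 + 0.33·6.4 = 5.1374.
E[X²] = 0.38·20.91 + 0.29·28.336 + 0.33·81.92 = 43.1968.
Var(X) = E[X²] − (E[X])² = 43.1968 − 26.3929 = 16.804.
SD(X) = √16.804 = 4.09926.

4.099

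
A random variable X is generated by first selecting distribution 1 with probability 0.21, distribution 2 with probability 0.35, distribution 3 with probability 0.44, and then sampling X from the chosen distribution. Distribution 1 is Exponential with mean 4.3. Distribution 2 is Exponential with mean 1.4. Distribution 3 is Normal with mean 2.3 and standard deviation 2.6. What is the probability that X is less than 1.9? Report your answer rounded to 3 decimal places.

Conditional on each component, P(X < 1.9): 1: 0.357161; 2: 0.742605; 3: 0.438866.
By total probability, P(X < 1.9) = 0.21·0.357161 + 0.35·0.742605 + 0.44·0.438866 = 0.528016.

0.528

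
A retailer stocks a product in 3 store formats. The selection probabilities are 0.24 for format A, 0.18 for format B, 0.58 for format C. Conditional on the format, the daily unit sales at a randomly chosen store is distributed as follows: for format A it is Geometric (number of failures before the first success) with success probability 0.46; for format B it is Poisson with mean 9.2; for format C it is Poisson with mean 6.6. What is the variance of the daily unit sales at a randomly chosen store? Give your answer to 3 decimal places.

13.683

Per component, A: μ=1.17391, E[X²]=3.93006; B: μ=9.2, E[X²]=93.84; C: μ=6.6, E[X²]=50.16.
E[X] = 0.24·1.17391 + 0.18·9.2 + 0.58·6.6 = 5.76574.
E[X²] = 0.24·3.93006 + 0.18·93.84 + 0.58·50.16 = 46.9272.
Var(X) = E[X²] − (E[X])² = 46.9272 − 33.2437 = 13.6835.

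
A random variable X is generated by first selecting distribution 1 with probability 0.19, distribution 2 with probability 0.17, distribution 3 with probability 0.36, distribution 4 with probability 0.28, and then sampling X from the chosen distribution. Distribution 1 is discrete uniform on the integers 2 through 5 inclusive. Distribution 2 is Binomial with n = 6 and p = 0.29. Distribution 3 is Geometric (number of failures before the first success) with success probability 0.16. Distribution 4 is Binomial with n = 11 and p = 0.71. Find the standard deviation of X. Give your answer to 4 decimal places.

Per component, 1: μ=3.5, E[X²]=13.5; 2: μ=1.74, E[X²]=4.263; 3: μ=5.25, E[X²]=60.375; 4: μ=7.81, E[X²]=63.261.
E[X] = 0.19·3.5 + 0.17·1.74 + 0.36·5.25 + 0.28·7.81 = 5.0376.
E[X²] = 0.19·13.5 + 0.17·4.263 + 0.36·60.375 + 0.28·63.261 = 42.7378.
Var(X) = E[X²] − (E[X])² = 42.7378 − 25.3774 = 17.3604.
SD(X) = √17.3604 = 4.16658.

4.1666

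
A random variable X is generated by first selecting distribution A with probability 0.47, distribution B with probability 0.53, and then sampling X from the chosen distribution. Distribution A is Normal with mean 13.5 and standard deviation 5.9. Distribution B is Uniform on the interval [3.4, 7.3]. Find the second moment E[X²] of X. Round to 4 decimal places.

For each component E[X²] = Var + (mean)², giving A: 217.06; B: 29.89.
Overall E[X²] = 0.47·217.06 + 0.53·29.89 = 117.86.

117.8599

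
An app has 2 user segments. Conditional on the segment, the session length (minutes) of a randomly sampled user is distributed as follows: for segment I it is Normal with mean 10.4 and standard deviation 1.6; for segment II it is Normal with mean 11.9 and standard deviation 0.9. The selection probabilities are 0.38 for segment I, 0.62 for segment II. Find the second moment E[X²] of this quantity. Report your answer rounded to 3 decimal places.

130.374

For each component E[X²] = Var + (mean)², giving I: 110.72; II: 142.42.
Overall E[X²] = 0.38·110.72 + 0.62·142.42 = 130.374.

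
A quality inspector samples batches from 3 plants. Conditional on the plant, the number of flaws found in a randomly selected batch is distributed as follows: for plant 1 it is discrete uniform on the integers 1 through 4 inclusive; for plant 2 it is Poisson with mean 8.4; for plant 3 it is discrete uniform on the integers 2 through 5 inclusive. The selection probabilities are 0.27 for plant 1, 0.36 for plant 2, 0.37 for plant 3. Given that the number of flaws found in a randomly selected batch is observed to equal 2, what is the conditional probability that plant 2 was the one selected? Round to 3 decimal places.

0.018

Likelihoods P(X=2 | ·): 1: 0.25; 2: 0.00793332; 3: 0.25.
Posterior ∝ prior × likelihood. Numerator for 2: 0.36·0.00793332 = 0.00285599.
Normalizing constant: 0.27·0.25 + 0.36·0.00793332 + 0.37·0.25 = 0.162856.
P(2 | observation) = 0.00285599 / 0.162856 = 0.0175369.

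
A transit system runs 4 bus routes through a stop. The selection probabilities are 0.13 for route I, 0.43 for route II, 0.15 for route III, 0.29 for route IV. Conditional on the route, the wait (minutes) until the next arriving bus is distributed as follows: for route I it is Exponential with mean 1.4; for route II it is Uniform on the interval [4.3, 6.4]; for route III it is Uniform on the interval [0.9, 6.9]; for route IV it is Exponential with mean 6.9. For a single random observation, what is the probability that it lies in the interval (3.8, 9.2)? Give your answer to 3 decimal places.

Conditional on each route, P(3.8 < X < 9.2): I: 0.0648525; II: 1; III: 0.516667; IV: 0.312935.
By total probability, P(3.8 < X < 9.2) = 0.13·0.0648525 + 0.43·1 + 0.15·0.516667 + 0.29·0.312935 = 0.606682.

0.607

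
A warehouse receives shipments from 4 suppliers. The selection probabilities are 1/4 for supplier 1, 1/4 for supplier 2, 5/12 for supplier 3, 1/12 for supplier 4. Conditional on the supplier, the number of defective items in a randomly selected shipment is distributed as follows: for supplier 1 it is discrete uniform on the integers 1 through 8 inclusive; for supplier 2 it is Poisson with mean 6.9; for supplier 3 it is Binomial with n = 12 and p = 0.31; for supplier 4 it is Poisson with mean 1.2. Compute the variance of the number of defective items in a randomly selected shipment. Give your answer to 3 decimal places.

Per component, 1: μ=4.5, E[X²]=25.5; 2: μ=6.9, E[X²]=54.51; 3: μ=3.72, E[X²]=16.4052; 4: μ=1.2, E[X²]=2.64.
E[X] = 0.25·4.5 + 0.25·6.9 + 0.416667·3.72 + 0.0833333·1.2 = 4.5.
E[X²] = 0.25·25.5 + 0.25·54.51 + 0.416667·16.4052 + 0.0833333·2.64 = 27.058.
Var(X) = E[X²] − (E[X])² = 27.058 − 20.25 = 6.808.

6.808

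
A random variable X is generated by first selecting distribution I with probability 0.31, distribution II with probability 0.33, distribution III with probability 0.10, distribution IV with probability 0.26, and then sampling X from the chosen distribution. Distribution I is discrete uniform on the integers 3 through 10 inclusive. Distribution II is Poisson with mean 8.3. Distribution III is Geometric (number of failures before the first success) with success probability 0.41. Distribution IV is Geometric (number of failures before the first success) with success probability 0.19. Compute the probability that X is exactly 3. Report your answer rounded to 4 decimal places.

0.0812

Conditional on each component, P(X = 3): I: 0.125; II: 0.0236831; III: 0.0842054; IV: 0.100974.
By total probability, P(X = 3) = 0.31·0.125 + 0.33·0.0236831 + 0.1·0.0842054 + 0.26·0.100974 = 0.0812392.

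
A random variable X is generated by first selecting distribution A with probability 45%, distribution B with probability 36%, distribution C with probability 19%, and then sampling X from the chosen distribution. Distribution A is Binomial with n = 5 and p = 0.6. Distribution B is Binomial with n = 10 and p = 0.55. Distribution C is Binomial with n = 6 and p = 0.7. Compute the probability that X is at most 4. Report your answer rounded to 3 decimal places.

0.619

Conditional on each component, P(X ≤ 4): A: 0.92224; B: 0.261563; C: 0.579825.
By total probability, P(X ≤ 4) = 0.45·0.92224 + 0.36·0.261563 + 0.19·0.579825 = 0.619337.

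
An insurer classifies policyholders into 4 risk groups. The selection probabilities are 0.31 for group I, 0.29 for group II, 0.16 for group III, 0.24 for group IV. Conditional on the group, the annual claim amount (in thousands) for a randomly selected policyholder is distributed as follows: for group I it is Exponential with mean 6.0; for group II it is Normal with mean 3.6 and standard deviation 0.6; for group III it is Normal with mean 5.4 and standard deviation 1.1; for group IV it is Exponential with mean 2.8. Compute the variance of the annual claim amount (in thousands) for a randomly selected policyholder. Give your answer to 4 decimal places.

Per component, I: μ=6, E[X²]=72; II: μ=3.6, E[X²]=13.32; III: μ=5.4, E[X²]=30.37; IV: μ=2.8, E[X²]=15.68.
E[X] = 0.31·6 + 0.29·3.6 + 0.16·5.4 + 0.24·2.8 = 4.44.
E[X²] = 0.31·72 + 0.29·13.32 + 0.16·30.37 + 0.24·15.68 = 34.8052.
Var(X) = E[X²] − (E[X])² = 34.8052 − 19.7136 = 15.0916.

15.0916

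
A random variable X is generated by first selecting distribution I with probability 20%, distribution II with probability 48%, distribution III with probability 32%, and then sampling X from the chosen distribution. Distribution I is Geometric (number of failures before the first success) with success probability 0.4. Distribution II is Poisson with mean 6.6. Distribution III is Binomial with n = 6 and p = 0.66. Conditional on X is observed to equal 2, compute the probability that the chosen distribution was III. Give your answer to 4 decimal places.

0.3937

Likelihoods P(X=2 | ·): I: 0.144; II: 0.0296288; III: 0.0873162.
Posterior ∝ prior × likelihood. Numerator for III: 0.32·0.0873162 = 0.0279412.
Normalizing constant: 0.2·0.144 + 0.48·0.0296288 + 0.32·0.0873162 = 0.070963.
P(III | observation) = 0.0279412 / 0.070963 = 0.393743.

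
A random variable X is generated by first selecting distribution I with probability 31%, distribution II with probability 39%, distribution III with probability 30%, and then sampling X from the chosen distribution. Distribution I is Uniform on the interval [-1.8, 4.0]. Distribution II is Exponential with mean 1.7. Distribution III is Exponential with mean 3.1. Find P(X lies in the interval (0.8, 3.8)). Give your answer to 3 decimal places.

Conditional on each component, P(0.8 < X < 3.8): I: 0.517241; II: 0.517674; III: 0.479024.
By total probability, P(0.8 < X < 3.8) = 0.31·0.517241 + 0.39·0.517674 + 0.3·0.479024 = 0.505945.

0.506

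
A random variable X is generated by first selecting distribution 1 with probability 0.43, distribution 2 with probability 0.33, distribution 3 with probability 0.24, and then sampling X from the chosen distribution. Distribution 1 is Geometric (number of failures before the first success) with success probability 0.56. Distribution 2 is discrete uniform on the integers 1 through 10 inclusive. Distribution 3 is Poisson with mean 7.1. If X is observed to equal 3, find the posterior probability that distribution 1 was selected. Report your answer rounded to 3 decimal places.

0.314

Likelihoods P(X=3 | ·): 1: 0.047703; 2: 0.1; 3: 0.049219.
Posterior ∝ prior × likelihood. Numerator for 1: 0.43·0.047703 = 0.0205123.
Normalizing constant: 0.43·0.047703 + 0.33·0.1 + 0.24·0.049219 = 0.0653249.
P(1 | observation) = 0.0205123 / 0.0653249 = 0.314005.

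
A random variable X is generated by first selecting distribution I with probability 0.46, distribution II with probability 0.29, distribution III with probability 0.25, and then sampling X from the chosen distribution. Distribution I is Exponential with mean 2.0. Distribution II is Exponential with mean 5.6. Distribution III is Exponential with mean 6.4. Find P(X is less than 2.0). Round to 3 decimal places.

Conditional on each component, P(X < 2.0): I: 0.632121; II: 0.300327; III: 0.268384.
By total probability, P(X < 2.0) = 0.46·0.632121 + 0.29·0.300327 + 0.25·0.268384 = 0.444967.

0.445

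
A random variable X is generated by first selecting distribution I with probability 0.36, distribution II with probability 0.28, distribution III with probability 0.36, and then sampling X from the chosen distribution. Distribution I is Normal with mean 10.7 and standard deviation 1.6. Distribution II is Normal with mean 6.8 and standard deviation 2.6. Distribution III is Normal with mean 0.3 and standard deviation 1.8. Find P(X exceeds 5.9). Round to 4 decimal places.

Conditional on each component, P(X > 5.9): I: 0.99865; II: 0.635386; III: 0.000931924.
By total probability, P(X > 5.9) = 0.36·0.99865 + 0.28·0.635386 + 0.36·0.000931924 = 0.537758.

0.5378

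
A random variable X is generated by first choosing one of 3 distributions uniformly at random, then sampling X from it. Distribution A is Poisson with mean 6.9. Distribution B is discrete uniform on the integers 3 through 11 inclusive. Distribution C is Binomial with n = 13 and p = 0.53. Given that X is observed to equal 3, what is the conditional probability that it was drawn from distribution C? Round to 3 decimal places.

Likelihoods P(X=3 | ·): A: 0.0551778; B: 0.111111; C: 0.0223961.
Posterior ∝ prior × likelihood. Numerator for C: 0.333333·0.0223961 = 0.00746536.
Normalizing constant: 0.333333·0.0551778 + 0.333333·0.111111 + 0.333333·0.0223961 = 0.062895.
P(C | observation) = 0.00746536 / 0.062895 = 0.118696.

0.119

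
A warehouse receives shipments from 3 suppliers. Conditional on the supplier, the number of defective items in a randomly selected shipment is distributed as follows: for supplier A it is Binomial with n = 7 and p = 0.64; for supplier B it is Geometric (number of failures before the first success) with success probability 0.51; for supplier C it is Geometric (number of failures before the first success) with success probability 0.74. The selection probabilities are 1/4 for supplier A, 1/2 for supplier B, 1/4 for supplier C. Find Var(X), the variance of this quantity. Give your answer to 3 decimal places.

4.124

Per component, A: μ=4.48, E[X²]=21.6832; B: μ=0.960784, E[X²]=2.807; C: μ=0.351351, E[X²]=0.598247.
E[X] = 0.25·4.48 + 0.5·0.960784 + 0.25·0.351351 = 1.68823.
E[X²] = 0.25·21.6832 + 0.5·2.807 + 0.25·0.598247 = 6.97386.
Var(X) = E[X²] − (E[X])² = 6.97386 − 2.85012 = 4.12374.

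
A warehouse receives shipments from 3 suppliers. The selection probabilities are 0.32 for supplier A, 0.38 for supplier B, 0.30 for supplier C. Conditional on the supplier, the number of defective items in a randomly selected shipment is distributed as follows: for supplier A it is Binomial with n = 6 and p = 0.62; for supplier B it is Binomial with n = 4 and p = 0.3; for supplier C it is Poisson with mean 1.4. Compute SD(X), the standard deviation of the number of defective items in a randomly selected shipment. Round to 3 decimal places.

Per component, A: μ=3.72, E[X²]=15.252; B: μ=1.2, E[X²]=2.28; C: μ=1.4, E[X²]=3.36.
E[X] = 0.32·3.72 + 0.38·1.2 + 0.3·1.4 = 2.0664.
E[X²] = 0.32·15.252 + 0.38·2.28 + 0.3·3.36 = 6.75504.
Var(X) = E[X²] − (E[X])² = 6.75504 − 4.27001 = 2.48503.
SD(X) = √2.48503 = 1.5764.

1.576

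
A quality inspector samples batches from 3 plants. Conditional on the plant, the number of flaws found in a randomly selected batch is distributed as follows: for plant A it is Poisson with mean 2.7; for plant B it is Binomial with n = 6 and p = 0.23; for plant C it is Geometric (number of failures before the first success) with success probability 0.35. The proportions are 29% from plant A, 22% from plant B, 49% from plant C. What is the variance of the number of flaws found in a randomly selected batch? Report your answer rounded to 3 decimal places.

Per component, A: μ=2.7, E[X²]=9.99; B: μ=1.38, E[X²]=2.967; C: μ=1.85714, E[X²]=8.7551.
E[X] = 0.29·2.7 + 0.22·1.38 + 0.49·1.85714 = 1.9966.
E[X²] = 0.29·9.99 + 0.22·2.967 + 0.49·8.7551 = 7.83984.
Var(X) = E[X²] − (E[X])² = 7.83984 − 3.98641 = 3.85343.

3.853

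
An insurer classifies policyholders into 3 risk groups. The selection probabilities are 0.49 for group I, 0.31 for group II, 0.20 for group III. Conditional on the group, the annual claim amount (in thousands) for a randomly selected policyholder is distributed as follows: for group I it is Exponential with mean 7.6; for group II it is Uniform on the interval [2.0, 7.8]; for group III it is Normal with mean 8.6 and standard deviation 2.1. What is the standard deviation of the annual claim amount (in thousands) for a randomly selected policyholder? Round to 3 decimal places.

Per component, I: μ=7.6, E[X²]=115.52; II: μ=4.9, E[X²]=26.8133; III: μ=8.6, E[X²]=78.37.
E[X] = 0.49·7.6 + 0.31·4.9 + 0.2·8.6 = 6.963.
E[X²] = 0.49·115.52 + 0.31·26.8133 + 0.2·78.37 = 80.5909.
Var(X) = E[X²] − (E[X])² = 80.5909 − 48.4834 = 32.1076.
SD(X) = √32.1076 = 5.66635.

5.666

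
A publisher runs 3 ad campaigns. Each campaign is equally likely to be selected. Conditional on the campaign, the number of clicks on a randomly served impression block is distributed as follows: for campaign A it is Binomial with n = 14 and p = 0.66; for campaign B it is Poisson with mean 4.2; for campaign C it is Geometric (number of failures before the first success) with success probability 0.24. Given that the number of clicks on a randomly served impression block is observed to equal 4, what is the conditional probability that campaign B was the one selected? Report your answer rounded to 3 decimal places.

0.698

Likelihoods P(X=4 | ·): A: 0.00392102; B: 0.194424; C: 0.0800692.
Posterior ∝ prior × likelihood. Numerator for B: 0.333333·0.194424 = 0.0648079.
Normalizing constant: 0.333333·0.00392102 + 0.333333·0.194424 + 0.333333·0.0800692 = 0.0928046.
P(B | observation) = 0.0648079 / 0.0928046 = 0.698326.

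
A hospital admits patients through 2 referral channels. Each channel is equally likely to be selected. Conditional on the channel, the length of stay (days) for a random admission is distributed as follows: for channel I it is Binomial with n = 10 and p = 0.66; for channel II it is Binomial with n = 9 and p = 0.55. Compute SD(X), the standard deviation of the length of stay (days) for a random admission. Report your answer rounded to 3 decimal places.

Per component, I: μ=6.6, E[X²]=45.804; II: μ=4.95, E[X²]=26.73.
E[X] = 0.5·6.6 + 0.5·4.95 = 5.775.
E[X²] = 0.5·45.804 + 0.5·26.73 = 36.267.
Var(X) = E[X²] − (E[X])² = 36.267 − 33.3506 = 2.91638.
SD(X) = √2.91638 = 1.70774.

1.708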